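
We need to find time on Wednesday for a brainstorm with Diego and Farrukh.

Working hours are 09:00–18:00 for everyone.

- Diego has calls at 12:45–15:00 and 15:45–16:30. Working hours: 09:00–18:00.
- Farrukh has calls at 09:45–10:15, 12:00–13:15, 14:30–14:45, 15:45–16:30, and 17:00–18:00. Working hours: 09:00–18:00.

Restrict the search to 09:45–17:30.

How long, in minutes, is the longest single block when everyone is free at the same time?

Diego free within 09:00–18:00: 09:00–12:45, 15:00–15:45, 16:30–18:00.
Farrukh free within 09:00–18:00: 09:00–09:45, 10:15–12:00, 13:15–14:30, 14:45–15:45, 16:30–17:00.
Diego ∩ Farrukh: 09:00–09:45, 10:15–12:00, 15:00–15:45, 16:30–17:00.
Restricted to 09:45–17:30: 10:15–12:00, 15:00–15:45, 16:30–17:00.
Common window lengths: 105, 45, 30 min; longest is 105.

105 minutes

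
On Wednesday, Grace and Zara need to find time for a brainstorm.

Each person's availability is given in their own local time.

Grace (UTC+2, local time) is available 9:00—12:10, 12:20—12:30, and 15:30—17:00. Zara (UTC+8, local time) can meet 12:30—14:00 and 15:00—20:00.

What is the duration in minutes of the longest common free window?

190 minutes

Grace → UTC: 07:00–10:10, 10:20–10:30, 13:30–15:00.
Zara → UTC: 04:30–06:00, 07:00–12:00.
Grace ∩ Zara: 07:00–10:10, 10:20–10:30.
Common window lengths: 190, 10 min; longest is 190.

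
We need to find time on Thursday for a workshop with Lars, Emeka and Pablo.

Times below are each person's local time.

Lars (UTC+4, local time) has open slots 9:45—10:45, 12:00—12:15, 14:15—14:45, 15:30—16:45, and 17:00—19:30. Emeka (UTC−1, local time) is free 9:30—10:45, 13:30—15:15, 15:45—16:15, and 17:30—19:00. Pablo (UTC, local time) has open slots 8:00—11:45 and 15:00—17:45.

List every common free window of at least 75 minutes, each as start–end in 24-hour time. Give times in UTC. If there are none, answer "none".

none

Lars → UTC: 05:45–06:45, 08:00–08:15, 10:15–10:45, 11:30–12:45, 13:00–15:30.
Emeka → UTC: 10:30–11:45, 14:30–16:15, 16:45–17:15, 18:30–20:00.
Pablo → UTC: 08:00–11:45, 15:00–17:45.
Lars ∩ Emeka: 10:30–10:45, 11:30–11:45, 14:30–15:30.
Lars ∩ Emeka ∩ Pablo: 10:30–10:45, 11:30–11:45, 15:00–15:30.
Windows ≥ 75 min: (none).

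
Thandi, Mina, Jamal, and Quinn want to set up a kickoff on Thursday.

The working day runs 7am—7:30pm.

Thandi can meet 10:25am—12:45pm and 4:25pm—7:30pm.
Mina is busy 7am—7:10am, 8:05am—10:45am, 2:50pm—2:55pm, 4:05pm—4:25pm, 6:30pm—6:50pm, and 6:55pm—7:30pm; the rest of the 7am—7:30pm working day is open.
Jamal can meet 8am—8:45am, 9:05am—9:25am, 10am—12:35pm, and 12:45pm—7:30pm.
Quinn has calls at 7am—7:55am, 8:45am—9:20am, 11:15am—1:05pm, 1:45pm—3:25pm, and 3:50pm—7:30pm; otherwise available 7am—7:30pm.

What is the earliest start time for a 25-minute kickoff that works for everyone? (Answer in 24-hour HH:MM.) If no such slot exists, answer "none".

10:45

Mina free within 07:00–19:30: 07:10–08:05, 10:45–14:50, 14:55–16:05, 16:25–18:30, 18:50–18:55.
Quinn free within 07:00–19:30: 07:55–08:45, 09:20–11:15, 13:05–13:45, 15:25–15:50.
Thandi ∩ Mina: 10:45–12:45, 16:25–18:30, 18:50–18:55.
Thandi ∩ Mina ∩ Jamal: 10:45–12:35, 16:25–18:30, 18:50–18:55.
Thandi ∩ Mina ∩ Jamal ∩ Quinn: 10:45–11:15.
Windows ≥ 25 min: 10:45–11:15.
Earliest such window starts at 10:45.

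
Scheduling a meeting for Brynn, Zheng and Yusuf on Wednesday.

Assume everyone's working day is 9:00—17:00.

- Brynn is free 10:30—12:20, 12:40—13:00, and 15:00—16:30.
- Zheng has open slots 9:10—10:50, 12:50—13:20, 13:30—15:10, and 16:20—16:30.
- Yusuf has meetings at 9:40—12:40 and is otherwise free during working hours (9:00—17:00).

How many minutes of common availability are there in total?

30 minutes

Yusuf free within 09:00–17:00: 09:00–09:40, 12:40–17:00.
Brynn ∩ Zheng: 10:30–10:50, 12:50–13:00, 15:00–15:10, 16:20–16:30.
Brynn ∩ Zheng ∩ Yusuf: 12:50–13:00, 15:00–15:10, 16:20–16:30.
Total common minutes: 10 + 10 + 10 = 30.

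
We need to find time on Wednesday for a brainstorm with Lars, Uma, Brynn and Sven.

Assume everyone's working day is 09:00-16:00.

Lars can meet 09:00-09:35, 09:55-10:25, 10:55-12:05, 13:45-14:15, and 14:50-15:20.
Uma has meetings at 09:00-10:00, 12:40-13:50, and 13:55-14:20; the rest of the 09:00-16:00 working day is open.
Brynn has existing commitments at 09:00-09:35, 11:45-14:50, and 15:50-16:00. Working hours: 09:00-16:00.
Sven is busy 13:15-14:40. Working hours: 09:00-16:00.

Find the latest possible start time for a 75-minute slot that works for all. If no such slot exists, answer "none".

none

Uma free within 09:00–16:00: 10:00–12:40, 13:50–13:55, 14:20–16:00.
Brynn free within 09:00–16:00: 09:35–11:45, 14:50–15:50.
Sven free within 09:00–16:00: 09:00–13:15, 14:40–16:00.
Lars ∩ Uma: 10:00–10:25, 10:55–12:05, 13:50–13:55, 14:50–15:20.
Lars ∩ Uma ∩ Brynn: 10:00–10:25, 10:55–11:45, 14:50–15:20.
Lars ∩ Uma ∩ Brynn ∩ Sven: 10:00–10:25, 10:55–11:45, 14:50–15:20.
Windows ≥ 75 min: (none).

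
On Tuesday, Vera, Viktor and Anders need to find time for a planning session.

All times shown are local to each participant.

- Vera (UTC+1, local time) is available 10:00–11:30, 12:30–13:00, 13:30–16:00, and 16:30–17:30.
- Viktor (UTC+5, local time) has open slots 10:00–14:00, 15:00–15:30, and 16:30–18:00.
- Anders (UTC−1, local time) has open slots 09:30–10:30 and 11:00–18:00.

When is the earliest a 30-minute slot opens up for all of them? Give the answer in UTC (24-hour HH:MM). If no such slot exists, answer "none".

Vera → UTC: 09:00–10:30, 11:30–12:00, 12:30–15:00, 15:30–16:30.
Viktor → UTC: 05:00–09:00, 10:00–10:30, 11:30–13:00.
Anders → UTC: 10:30–11:30, 12:00–19:00.
Vera ∩ Viktor: 10:00–10:30, 11:30–12:00, 12:30–13:00.
Vera ∩ Viktor ∩ Anders: 12:30–13:00.
Windows ≥ 30 min: 12:30–13:00.
Earliest such window starts at 12:30.

12:30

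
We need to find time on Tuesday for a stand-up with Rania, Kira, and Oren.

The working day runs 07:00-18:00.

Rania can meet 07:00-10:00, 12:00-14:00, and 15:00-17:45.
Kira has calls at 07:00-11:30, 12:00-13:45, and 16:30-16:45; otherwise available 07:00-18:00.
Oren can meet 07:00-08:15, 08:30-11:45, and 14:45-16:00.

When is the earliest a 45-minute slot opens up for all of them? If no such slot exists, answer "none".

15:00

Kira free within 07:00–18:00: 11:30–12:00, 13:45–16:30, 16:45–18:00.
Rania ∩ Kira: 13:45–14:00, 15:00–16:30, 16:45–17:45.
Rania ∩ Kira ∩ Oren: 15:00–16:00.
Windows ≥ 45 min: 15:00–16:00.
Earliest such window starts at 15:00.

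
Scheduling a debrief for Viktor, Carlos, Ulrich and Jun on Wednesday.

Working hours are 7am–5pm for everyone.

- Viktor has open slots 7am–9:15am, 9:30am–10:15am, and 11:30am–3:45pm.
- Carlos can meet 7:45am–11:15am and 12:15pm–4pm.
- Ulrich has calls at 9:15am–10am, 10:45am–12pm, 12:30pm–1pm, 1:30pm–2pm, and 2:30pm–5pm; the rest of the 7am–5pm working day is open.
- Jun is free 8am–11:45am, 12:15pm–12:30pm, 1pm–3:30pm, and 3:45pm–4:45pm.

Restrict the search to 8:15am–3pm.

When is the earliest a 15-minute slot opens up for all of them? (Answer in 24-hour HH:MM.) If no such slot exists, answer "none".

Ulrich free within 07:00–17:00: 07:00–09:15, 10:00–10:45, 12:00–12:30, 13:00–13:30, 14:00–14:30.
Viktor ∩ Carlos: 07:45–09:15, 09:30–10:15, 12:15–15:45.
Viktor ∩ Carlos ∩ Ulrich: 07:45–09:15, 10:00–10:15, 12:15–12:30, 13:00–13:30, 14:00–14:30.
Viktor ∩ Carlos ∩ Ulrich ∩ Jun: 08:00–09:15, 10:00–10:15, 12:15–12:30, 13:00–13:30, 14:00–14:30.
Restricted to 08:15–15:00: 08:15–09:15, 10:00–10:15, 12:15–12:30, 13:00–13:30, 14:00–14:30.
Windows ≥ 15 min: 08:15–09:15, 10:00–10:15, 12:15–12:30, 13:00–13:30, 14:00–14:30.
Earliest such window starts at 08:15.

08:15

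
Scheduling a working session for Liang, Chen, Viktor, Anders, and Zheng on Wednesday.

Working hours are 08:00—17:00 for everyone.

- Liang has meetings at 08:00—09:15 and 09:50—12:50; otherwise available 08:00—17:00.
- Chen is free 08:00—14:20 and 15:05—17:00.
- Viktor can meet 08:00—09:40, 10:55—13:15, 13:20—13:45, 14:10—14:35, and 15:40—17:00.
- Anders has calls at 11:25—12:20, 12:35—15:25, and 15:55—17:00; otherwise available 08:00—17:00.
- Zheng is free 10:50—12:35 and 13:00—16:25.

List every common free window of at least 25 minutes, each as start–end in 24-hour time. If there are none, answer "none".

none

Liang free within 08:00–17:00: 09:15–09:50, 12:50–17:00.
Anders free within 08:00–17:00: 08:00–11:25, 12:20–12:35, 15:25–15:55.
Liang ∩ Chen: 09:15–09:50, 12:50–14:20, 15:05–17:00.
Liang ∩ Chen ∩ Viktor: 09:15–09:40, 12:50–13:15, 13:20–13:45, 14:10–14:20, 15:40–17:00.
Liang ∩ Chen ∩ Viktor ∩ Anders: 09:15–09:40, 15:40–15:55.
Liang ∩ Chen ∩ Viktor ∩ Anders ∩ Zheng: 15:40–15:55.
Windows ≥ 25 min: (none).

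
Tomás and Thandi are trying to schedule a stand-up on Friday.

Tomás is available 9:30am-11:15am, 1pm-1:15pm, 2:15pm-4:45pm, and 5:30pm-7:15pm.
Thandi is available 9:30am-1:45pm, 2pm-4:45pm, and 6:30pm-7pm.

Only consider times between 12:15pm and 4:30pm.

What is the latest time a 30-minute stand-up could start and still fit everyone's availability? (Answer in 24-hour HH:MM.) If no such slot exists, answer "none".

Tomás ∩ Thandi: 09:30–11:15, 13:00–13:15, 14:15–16:45, 18:30–19:00.
Restricted to 12:15–16:30: 13:00–13:15, 14:15–16:30.
Windows ≥ 30 min: 14:15–16:30.
Latest start in the last window 14:15–16:30 is 16:30 − 30 min = 16:00.

16:00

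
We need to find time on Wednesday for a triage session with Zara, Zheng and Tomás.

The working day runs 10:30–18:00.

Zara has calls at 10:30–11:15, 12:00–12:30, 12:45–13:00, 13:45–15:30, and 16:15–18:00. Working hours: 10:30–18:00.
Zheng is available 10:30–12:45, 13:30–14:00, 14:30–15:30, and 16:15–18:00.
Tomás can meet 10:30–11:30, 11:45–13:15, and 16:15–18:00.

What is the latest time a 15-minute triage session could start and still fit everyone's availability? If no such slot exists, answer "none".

12:30

Zara free within 10:30–18:00: 11:15–12:00, 12:30–12:45, 13:00–13:45, 15:30–16:15.
Zara ∩ Zheng: 11:15–12:00, 12:30–12:45, 13:30–13:45.
Zara ∩ Zheng ∩ Tomás: 11:15–11:30, 11:45–12:00, 12:30–12:45.
Windows ≥ 15 min: 11:15–11:30, 11:45–12:00, 12:30–12:45.
Latest start in the last window 12:30–12:45 is 12:45 − 15 min = 12:30.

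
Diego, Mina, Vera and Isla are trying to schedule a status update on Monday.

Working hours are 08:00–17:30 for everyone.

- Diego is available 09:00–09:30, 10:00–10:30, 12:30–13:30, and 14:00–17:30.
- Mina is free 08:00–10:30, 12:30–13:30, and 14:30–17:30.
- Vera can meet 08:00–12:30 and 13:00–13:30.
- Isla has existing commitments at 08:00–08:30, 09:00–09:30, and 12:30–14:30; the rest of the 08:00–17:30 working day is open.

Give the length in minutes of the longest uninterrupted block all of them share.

Isla free within 08:00–17:30: 08:30–09:00, 09:30–12:30, 14:30–17:30.
Diego ∩ Mina: 09:00–09:30, 10:00–10:30, 12:30–13:30, 14:30–17:30.
Diego ∩ Mina ∩ Vera: 09:00–09:30, 10:00–10:30, 13:00–13:30.
Diego ∩ Mina ∩ Vera ∩ Isla: 10:00–10:30.
Single common window of 30 minutes.

30 minutes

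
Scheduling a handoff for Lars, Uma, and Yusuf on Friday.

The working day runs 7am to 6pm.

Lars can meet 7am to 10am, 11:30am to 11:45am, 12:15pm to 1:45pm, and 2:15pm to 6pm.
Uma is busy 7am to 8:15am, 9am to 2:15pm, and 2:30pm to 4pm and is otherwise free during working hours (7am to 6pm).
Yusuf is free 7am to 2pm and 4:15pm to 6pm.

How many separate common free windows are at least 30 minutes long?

2

Uma free within 07:00–18:00: 08:15–09:00, 14:15–14:30, 16:00–18:00.
Lars ∩ Uma: 08:15–09:00, 14:15–14:30, 16:00–18:00.
Lars ∩ Uma ∩ Yusuf: 08:15–09:00, 16:15–18:00.
Windows ≥ 30 min: 08:15–09:00, 16:15–18:00.
That's 2 windows.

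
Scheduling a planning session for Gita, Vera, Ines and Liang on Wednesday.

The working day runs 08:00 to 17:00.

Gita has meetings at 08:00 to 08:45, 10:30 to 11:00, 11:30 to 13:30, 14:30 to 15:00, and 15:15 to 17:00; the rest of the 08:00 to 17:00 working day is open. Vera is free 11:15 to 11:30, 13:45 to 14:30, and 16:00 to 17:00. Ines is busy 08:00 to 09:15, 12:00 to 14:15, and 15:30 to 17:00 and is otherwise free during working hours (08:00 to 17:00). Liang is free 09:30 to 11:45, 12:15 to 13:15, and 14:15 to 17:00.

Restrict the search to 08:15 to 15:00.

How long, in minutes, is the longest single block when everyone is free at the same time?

Gita free within 08:00–17:00: 08:45–10:30, 11:00–11:30, 13:30–14:30, 15:00–15:15.
Ines free within 08:00–17:00: 09:15–12:00, 14:15–15:30.
Gita ∩ Vera: 11:15–11:30, 13:45–14:30.
Gita ∩ Vera ∩ Ines: 11:15–11:30, 14:15–14:30.
Gita ∩ Vera ∩ Ines ∩ Liang: 11:15–11:30, 14:15–14:30.
Restricted to 08:15–15:00: 11:15–11:30, 14:15–14:30.
Common window lengths: 15, 15 min; longest is 15.

15 minutes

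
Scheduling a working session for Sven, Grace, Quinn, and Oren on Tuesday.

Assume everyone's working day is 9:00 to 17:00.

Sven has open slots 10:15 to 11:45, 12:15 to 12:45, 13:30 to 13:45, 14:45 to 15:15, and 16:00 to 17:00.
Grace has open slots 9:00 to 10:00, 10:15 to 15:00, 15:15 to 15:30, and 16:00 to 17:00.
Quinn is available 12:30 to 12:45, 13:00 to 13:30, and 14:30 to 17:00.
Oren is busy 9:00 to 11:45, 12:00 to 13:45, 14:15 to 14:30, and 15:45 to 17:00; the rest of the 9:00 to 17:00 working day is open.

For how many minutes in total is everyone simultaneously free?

15 minutes

Oren free within 09:00–17:00: 11:45–12:00, 13:45–14:15, 14:30–15:45.
Sven ∩ Grace: 10:15–11:45, 12:15–12:45, 13:30–13:45, 14:45–15:00, 16:00–17:00.
Sven ∩ Grace ∩ Quinn: 12:30–12:45, 14:45–15:00, 16:00–17:00.
Sven ∩ Grace ∩ Quinn ∩ Oren: 14:45–15:00.
Total common minutes: 15.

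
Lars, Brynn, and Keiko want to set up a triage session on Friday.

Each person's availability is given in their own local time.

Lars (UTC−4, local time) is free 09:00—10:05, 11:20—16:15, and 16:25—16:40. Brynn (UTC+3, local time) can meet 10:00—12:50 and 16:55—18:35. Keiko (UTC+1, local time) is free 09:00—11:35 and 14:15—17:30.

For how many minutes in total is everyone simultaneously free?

25 minutes

Lars → UTC: 13:00–14:05, 15:20–20:15, 20:25–20:40.
Brynn → UTC: 07:00–09:50, 13:55–15:35.
Keiko → UTC: 08:00–10:35, 13:15–16:30.
Lars ∩ Brynn: 13:55–14:05, 15:20–15:35.
Lars ∩ Brynn ∩ Keiko: 13:55–14:05, 15:20–15:35.
Total common minutes: 10 + 15 = 25.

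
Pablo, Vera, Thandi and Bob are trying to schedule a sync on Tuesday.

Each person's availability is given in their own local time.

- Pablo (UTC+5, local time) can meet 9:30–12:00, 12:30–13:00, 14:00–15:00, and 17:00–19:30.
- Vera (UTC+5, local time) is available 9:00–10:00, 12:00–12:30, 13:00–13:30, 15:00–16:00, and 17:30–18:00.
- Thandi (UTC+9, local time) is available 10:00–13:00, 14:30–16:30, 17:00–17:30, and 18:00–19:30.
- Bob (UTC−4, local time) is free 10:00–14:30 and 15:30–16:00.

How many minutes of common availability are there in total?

Pablo → UTC: 04:30–07:00, 07:30–08:00, 09:00–10:00, 12:00–14:30.
Vera → UTC: 04:00–05:00, 07:00–07:30, 08:00–08:30, 10:00–11:00, 12:30–13:00.
Thandi → UTC: 01:00–04:00, 05:30–07:30, 08:00–08:30, 09:00–10:30.
Bob → UTC: 14:00–18:30, 19:30–20:00.
Pablo ∩ Vera: 04:30–05:00, 12:30–13:00.
Pablo ∩ Vera ∩ Thandi: (none).
Pablo ∩ Vera ∩ Thandi ∩ Bob: (none).
Total common minutes: 0.

0 minutes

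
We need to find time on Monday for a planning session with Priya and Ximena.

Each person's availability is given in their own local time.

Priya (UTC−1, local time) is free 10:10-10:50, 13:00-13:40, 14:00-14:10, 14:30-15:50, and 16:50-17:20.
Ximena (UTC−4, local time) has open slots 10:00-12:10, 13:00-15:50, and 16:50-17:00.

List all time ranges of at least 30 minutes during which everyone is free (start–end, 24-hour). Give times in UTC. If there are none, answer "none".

14:00–14:40, 15:30–16:10, 17:50–18:20

Priya → UTC: 11:10–11:50, 14:00–14:40, 15:00–15:10, 15:30–16:50, 17:50–18:20.
Ximena → UTC: 14:00–16:10, 17:00–19:50, 20:50–21:00.
Priya ∩ Ximena: 14:00–14:40, 15:00–15:10, 15:30–16:10, 17:50–18:20.
Windows ≥ 30 min: 14:00–14:40, 15:30–16:10, 17:50–18:20.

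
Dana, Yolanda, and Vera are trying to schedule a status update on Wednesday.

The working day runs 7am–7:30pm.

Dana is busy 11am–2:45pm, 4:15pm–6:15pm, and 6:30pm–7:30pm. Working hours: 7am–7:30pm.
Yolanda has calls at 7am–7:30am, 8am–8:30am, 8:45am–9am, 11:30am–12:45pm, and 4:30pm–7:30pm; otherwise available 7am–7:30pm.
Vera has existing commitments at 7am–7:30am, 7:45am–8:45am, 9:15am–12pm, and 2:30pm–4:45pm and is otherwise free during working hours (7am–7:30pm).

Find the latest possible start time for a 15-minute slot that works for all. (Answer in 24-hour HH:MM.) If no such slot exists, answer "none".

Dana free within 07:00–19:30: 07:00–11:00, 14:45–16:15, 18:15–18:30.
Yolanda free within 07:00–19:30: 07:30–08:00, 08:30–08:45, 09:00–11:30, 12:45–16:30.
Vera free within 07:00–19:30: 07:30–07:45, 08:45–09:15, 12:00–14:30, 16:45–19:30.
Dana ∩ Yolanda: 07:30–08:00, 08:30–08:45, 09:00–11:00, 14:45–16:15.
Dana ∩ Yolanda ∩ Vera: 07:30–07:45, 09:00–09:15.
Windows ≥ 15 min: 07:30–07:45, 09:00–09:15.
Latest start in the last window 09:00–09:15 is 09:15 − 15 min = 09:00.

09:00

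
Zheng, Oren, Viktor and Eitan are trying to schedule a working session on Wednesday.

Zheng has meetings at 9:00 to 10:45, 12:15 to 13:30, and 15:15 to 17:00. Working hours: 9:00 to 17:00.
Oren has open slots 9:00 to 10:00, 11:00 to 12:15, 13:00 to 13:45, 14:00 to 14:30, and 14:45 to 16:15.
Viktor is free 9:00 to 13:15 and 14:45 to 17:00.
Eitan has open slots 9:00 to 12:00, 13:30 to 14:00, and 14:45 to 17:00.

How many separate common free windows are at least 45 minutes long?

1

Zheng free within 09:00–17:00: 10:45–12:15, 13:30–15:15.
Zheng ∩ Oren: 11:00–12:15, 13:30–13:45, 14:00–14:30, 14:45–15:15.
Zheng ∩ Oren ∩ Viktor: 11:00–12:15, 14:45–15:15.
Zheng ∩ Oren ∩ Viktor ∩ Eitan: 11:00–12:00, 14:45–15:15.
Windows ≥ 45 min: 11:00–12:00.
That's 1 window.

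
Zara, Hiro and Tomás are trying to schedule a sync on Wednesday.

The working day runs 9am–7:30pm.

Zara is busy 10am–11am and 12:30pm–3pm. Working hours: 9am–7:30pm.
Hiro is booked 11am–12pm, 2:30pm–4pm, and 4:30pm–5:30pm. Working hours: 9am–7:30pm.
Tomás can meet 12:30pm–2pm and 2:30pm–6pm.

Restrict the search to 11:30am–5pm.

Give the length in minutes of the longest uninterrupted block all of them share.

30 minutes

Zara free within 09:00–19:30: 09:00–10:00, 11:00–12:30, 15:00–19:30.
Hiro free within 09:00–19:30: 09:00–11:00, 12:00–14:30, 16:00–16:30, 17:30–19:30.
Zara ∩ Hiro: 09:00–10:00, 12:00–12:30, 16:00–16:30, 17:30–19:30.
Zara ∩ Hiro ∩ Tomás: 16:00–16:30, 17:30–18:00.
Restricted to 11:30–17:00: 16:00–16:30.
Single common window of 30 minutes.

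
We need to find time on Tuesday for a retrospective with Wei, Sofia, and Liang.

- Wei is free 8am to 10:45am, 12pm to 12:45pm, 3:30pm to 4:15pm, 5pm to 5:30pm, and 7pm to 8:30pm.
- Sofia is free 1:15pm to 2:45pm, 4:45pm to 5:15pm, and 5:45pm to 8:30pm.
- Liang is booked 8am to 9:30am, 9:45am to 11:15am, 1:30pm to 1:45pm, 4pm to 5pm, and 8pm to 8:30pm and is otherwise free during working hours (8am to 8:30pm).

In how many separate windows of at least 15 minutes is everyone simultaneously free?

Liang free within 08:00–20:30: 09:30–09:45, 11:15–13:30, 13:45–16:00, 17:00–20:00.
Wei ∩ Sofia: 17:00–17:15, 19:00–20:30.
Wei ∩ Sofia ∩ Liang: 17:00–17:15, 19:00–20:00.
Windows ≥ 15 min: 17:00–17:15, 19:00–20:00.
That's 2 windows.

2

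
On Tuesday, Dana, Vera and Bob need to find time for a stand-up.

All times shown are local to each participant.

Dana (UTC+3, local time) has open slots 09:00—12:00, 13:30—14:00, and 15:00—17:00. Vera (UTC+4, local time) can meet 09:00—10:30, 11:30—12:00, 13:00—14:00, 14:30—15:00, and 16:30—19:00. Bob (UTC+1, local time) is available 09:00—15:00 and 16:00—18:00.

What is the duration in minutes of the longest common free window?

Dana → UTC: 06:00–09:00, 10:30–11:00, 12:00–14:00.
Vera → UTC: 05:00–06:30, 07:30–08:00, 09:00–10:00, 10:30–11:00, 12:30–15:00.
Bob → UTC: 08:00–14:00, 15:00–17:00.
Dana ∩ Vera: 06:00–06:30, 07:30–08:00, 10:30–11:00, 12:30–14:00.
Dana ∩ Vera ∩ Bob: 10:30–11:00, 12:30–14:00.
Common window lengths: 30, 90 min; longest is 90.

90 minutes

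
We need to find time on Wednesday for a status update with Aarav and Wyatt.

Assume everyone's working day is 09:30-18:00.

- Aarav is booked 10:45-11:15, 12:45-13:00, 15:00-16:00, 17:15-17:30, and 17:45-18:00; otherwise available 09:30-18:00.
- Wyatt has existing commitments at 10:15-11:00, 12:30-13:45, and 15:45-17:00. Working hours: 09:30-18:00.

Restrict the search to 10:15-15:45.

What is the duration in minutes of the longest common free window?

Aarav free within 09:30–18:00: 09:30–10:45, 11:15–12:45, 13:00–15:00, 16:00–17:15, 17:30–17:45.
Wyatt free within 09:30–18:00: 09:30–10:15, 11:00–12:30, 13:45–15:45, 17:00–18:00.
Aarav ∩ Wyatt: 09:30–10:15, 11:15–12:30, 13:45–15:00, 17:00–17:15, 17:30–17:45.
Restricted to 10:15–15:45: 11:15–12:30, 13:45–15:00.
Common window lengths: 75, 75 min; longest is 75.

75 minutes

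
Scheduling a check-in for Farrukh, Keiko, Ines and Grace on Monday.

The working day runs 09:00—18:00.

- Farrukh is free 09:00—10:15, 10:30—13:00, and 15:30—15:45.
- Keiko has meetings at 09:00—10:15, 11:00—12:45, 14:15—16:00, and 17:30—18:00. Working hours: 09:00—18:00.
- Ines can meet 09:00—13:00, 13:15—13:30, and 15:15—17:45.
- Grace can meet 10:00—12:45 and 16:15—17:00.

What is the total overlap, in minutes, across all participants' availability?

30 minutes

Keiko free within 09:00–18:00: 10:15–11:00, 12:45–14:15, 16:00–17:30.
Farrukh ∩ Keiko: 10:30–11:00, 12:45–13:00.
Farrukh ∩ Keiko ∩ Ines: 10:30–11:00, 12:45–13:00.
Farrukh ∩ Keiko ∩ Ines ∩ Grace: 10:30–11:00.
Total common minutes: 30.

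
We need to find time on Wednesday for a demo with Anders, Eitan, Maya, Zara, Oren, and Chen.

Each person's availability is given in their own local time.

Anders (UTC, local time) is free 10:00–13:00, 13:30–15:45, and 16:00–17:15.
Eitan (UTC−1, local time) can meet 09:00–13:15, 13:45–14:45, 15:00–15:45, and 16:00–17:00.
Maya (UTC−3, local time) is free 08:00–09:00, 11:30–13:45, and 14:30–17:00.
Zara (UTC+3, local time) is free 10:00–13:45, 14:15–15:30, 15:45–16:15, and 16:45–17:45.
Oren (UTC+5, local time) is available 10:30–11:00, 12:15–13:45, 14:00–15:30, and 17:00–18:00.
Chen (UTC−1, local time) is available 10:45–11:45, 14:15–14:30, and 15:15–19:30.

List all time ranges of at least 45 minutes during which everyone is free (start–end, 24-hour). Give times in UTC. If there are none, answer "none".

Anders → UTC: 10:00–13:00, 13:30–15:45, 16:00–17:15.
Eitan → UTC: 10:00–14:15, 14:45–15:45, 16:00–16:45, 17:00–18:00.
Maya → UTC: 11:00–12:00, 14:30–16:45, 17:30–20:00.
Zara → UTC: 07:00–10:45, 11:15–12:30, 12:45–13:15, 13:45–14:45.
Oren → UTC: 05:30–06:00, 07:15–08:45, 09:00–10:30, 12:00–13:00.
Chen → UTC: 11:45–12:45, 15:15–15:30, 16:15–20:30.
Anders ∩ Eitan: 10:00–13:00, 13:30–14:15, 14:45–15:45, 16:00–16:45, 17:00–17:15.
Anders ∩ Eitan ∩ Maya: 11:00–12:00, 14:45–15:45, 16:00–16:45.
Anders ∩ Eitan ∩ Maya ∩ Zara: 11:15–12:00.
Anders ∩ Eitan ∩ Maya ∩ Zara ∩ Oren: (none).
Anders ∩ Eitan ∩ Maya ∩ Zara ∩ Oren ∩ Chen: (none).
Windows ≥ 45 min: (none).

none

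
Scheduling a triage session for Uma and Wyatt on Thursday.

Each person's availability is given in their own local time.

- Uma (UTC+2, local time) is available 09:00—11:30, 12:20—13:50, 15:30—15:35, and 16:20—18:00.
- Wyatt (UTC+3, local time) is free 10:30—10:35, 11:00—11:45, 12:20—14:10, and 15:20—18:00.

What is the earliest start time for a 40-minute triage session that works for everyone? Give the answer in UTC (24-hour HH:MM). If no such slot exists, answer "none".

Uma → UTC: 07:00–09:30, 10:20–11:50, 13:30–13:35, 14:20–16:00.
Wyatt → UTC: 07:30–07:35, 08:00–08:45, 09:20–11:10, 12:20–15:00.
Uma ∩ Wyatt: 07:30–07:35, 08:00–08:45, 09:20–09:30, 10:20–11:10, 13:30–13:35, 14:20–15:00.
Windows ≥ 40 min: 08:00–08:45, 10:20–11:10, 14:20–15:00.
Earliest such window starts at 08:00.

08:00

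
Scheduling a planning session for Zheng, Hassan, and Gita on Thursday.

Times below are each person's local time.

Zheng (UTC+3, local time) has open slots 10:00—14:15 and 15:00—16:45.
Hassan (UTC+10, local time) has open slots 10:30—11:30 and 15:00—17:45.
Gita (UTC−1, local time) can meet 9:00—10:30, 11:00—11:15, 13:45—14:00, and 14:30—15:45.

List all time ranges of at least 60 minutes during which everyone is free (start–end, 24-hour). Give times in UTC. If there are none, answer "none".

Zheng → UTC: 07:00–11:15, 12:00–13:45.
Hassan → UTC: 00:30–01:30, 05:00–07:45.
Gita → UTC: 10:00–11:30, 12:00–12:15, 14:45–15:00, 15:30–16:45.
Zheng ∩ Hassan: 07:00–07:45.
Zheng ∩ Hassan ∩ Gita: (none).
Windows ≥ 60 min: (none).

none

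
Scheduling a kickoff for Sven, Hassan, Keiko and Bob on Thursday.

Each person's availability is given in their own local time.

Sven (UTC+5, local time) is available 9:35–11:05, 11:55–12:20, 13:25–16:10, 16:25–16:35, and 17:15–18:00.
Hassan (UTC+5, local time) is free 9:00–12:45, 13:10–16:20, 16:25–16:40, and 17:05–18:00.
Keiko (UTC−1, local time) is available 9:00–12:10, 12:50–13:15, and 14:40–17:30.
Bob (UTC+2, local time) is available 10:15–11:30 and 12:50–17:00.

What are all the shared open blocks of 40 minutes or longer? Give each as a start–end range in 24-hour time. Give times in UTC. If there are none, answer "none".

12:15–13:00

Sven → UTC: 04:35–06:05, 06:55–07:20, 08:25–11:10, 11:25–11:35, 12:15–13:00.
Hassan → UTC: 04:00–07:45, 08:10–11:20, 11:25–11:40, 12:05–13:00.
Keiko → UTC: 10:00–13:10, 13:50–14:15, 15:40–18:30.
Bob → UTC: 08:15–09:30, 10:50–15:00.
Sven ∩ Hassan: 04:35–06:05, 06:55–07:20, 08:25–11:10, 11:25–11:35, 12:15–13:00.
Sven ∩ Hassan ∩ Keiko: 10:00–11:10, 11:25–11:35, 12:15–13:00.
Sven ∩ Hassan ∩ Keiko ∩ Bob: 10:50–11:10, 11:25–11:35, 12:15–13:00.
Windows ≥ 40 min: 12:15–13:00.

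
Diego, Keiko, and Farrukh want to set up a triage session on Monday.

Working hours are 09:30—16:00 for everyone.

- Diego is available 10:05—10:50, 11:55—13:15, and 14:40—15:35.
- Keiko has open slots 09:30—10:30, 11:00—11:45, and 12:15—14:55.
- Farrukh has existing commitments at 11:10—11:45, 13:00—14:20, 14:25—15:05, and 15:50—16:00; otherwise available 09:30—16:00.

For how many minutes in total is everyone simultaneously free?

Farrukh free within 09:30–16:00: 09:30–11:10, 11:45–13:00, 14:20–14:25, 15:05–15:50.
Diego ∩ Keiko: 10:05–10:30, 12:15–13:15, 14:40–14:55.
Diego ∩ Keiko ∩ Farrukh: 10:05–10:30, 12:15–13:00.
Total common minutes: 25 + 45 = 70.

70 minutes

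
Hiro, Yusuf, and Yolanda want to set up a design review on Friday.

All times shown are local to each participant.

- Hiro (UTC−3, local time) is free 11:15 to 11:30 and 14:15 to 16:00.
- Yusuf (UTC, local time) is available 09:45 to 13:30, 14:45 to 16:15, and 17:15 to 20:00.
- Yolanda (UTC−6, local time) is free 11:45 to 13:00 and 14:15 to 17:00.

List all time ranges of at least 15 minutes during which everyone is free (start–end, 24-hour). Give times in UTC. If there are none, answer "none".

Hiro → UTC: 14:15–14:30, 17:15–19:00.
Yusuf → UTC: 09:45–13:30, 14:45–16:15, 17:15–20:00.
Yolanda → UTC: 17:45–19:00, 20:15–23:00.
Hiro ∩ Yusuf: 17:15–19:00.
Hiro ∩ Yusuf ∩ Yolanda: 17:45–19:00.
Windows ≥ 15 min: 17:45–19:00.

17:45–19:00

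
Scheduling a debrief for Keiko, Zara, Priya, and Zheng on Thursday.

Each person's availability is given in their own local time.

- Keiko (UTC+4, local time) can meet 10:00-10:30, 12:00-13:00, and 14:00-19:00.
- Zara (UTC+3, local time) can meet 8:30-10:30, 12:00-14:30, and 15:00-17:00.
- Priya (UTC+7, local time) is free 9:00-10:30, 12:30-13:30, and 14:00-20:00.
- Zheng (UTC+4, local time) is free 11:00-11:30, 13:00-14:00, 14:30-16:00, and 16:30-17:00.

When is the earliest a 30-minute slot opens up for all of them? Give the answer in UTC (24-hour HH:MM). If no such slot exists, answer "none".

10:30

Keiko → UTC: 06:00–06:30, 08:00–09:00, 10:00–15:00.
Zara → UTC: 05:30–07:30, 09:00–11:30, 12:00–14:00.
Priya → UTC: 02:00–03:30, 05:30–06:30, 07:00–13:00.
Zheng → UTC: 07:00–07:30, 09:00–10:00, 10:30–12:00, 12:30–13:00.
Keiko ∩ Zara: 06:00–06:30, 10:00–11:30, 12:00–14:00.
Keiko ∩ Zara ∩ Priya: 06:00–06:30, 10:00–11:30, 12:00–13:00.
Keiko ∩ Zara ∩ Priya ∩ Zheng: 10:30–11:30, 12:30–13:00.
Windows ≥ 30 min: 10:30–11:30, 12:30–13:00.
Earliest such window starts at 10:30.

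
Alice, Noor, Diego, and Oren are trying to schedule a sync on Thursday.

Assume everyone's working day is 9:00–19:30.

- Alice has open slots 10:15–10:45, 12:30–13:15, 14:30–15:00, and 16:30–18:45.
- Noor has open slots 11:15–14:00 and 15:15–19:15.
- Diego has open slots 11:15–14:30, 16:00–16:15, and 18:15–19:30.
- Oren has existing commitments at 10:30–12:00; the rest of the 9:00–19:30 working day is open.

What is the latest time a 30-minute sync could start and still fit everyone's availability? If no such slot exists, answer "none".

Oren free within 09:00–19:30: 09:00–10:30, 12:00–19:30.
Alice ∩ Noor: 12:30–13:15, 16:30–18:45.
Alice ∩ Noor ∩ Diego: 12:30–13:15, 18:15–18:45.
Alice ∩ Noor ∩ Diego ∩ Oren: 12:30–13:15, 18:15–18:45.
Windows ≥ 30 min: 12:30–13:15, 18:15–18:45.
Latest start in the last window 18:15–18:45 is 18:45 − 30 min = 18:15.

18:15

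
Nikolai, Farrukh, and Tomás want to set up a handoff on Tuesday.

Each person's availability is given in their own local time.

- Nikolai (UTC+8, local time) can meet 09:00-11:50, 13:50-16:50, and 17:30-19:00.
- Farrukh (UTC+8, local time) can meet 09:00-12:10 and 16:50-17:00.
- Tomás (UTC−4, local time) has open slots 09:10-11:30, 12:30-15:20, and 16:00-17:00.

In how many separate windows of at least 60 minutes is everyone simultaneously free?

0

Nikolai → UTC: 01:00–03:50, 05:50–08:50, 09:30–11:00.
Farrukh → UTC: 01:00–04:10, 08:50–09:00.
Tomás → UTC: 13:10–15:30, 16:30–19:20, 20:00–21:00.
Nikolai ∩ Farrukh: 01:00–03:50.
Nikolai ∩ Farrukh ∩ Tomás: (none).
Windows ≥ 60 min: (none).
That's 0 windows.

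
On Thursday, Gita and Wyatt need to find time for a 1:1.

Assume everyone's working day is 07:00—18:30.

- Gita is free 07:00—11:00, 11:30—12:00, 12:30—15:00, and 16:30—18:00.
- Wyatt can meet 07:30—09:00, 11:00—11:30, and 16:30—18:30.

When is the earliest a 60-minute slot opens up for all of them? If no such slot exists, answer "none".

Gita ∩ Wyatt: 07:30–09:00, 16:30–18:00.
Windows ≥ 60 min: 07:30–09:00, 16:30–18:00.
Earliest such window starts at 07:30.

07:30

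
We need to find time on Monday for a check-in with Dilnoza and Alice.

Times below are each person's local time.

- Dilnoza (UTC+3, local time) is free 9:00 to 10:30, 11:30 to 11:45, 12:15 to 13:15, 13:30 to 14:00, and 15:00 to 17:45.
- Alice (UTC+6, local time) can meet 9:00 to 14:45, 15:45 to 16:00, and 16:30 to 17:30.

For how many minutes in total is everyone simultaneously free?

150 minutes

Dilnoza → UTC: 06:00–07:30, 08:30–08:45, 09:15–10:15, 10:30–11:00, 12:00–14:45.
Alice → UTC: 03:00–08:45, 09:45–10:00, 10:30–11:30.
Dilnoza ∩ Alice: 06:00–07:30, 08:30–08:45, 09:45–10:00, 10:30–11:00.
Total common minutes: 90 + 15 + 15 + 30 = 150.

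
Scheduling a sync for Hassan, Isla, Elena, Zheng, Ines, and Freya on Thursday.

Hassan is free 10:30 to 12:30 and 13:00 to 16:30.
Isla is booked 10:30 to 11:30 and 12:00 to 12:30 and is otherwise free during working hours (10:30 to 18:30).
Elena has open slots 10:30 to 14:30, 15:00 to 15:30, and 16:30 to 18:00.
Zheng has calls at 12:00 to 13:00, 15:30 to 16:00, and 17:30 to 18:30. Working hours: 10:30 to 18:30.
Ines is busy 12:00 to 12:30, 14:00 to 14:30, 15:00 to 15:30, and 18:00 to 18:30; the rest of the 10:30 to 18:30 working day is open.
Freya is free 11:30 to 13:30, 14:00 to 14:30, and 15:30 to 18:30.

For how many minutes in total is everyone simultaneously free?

60 minutes

Isla free within 10:30–18:30: 11:30–12:00, 12:30–18:30.
Zheng free within 10:30–18:30: 10:30–12:00, 13:00–15:30, 16:00–17:30.
Ines free within 10:30–18:30: 10:30–12:00, 12:30–14:00, 14:30–15:00, 15:30–18:00.
Hassan ∩ Isla: 11:30–12:00, 13:00–16:30.
Hassan ∩ Isla ∩ Elena: 11:30–12:00, 13:00–14:30, 15:00–15:30.
Hassan ∩ Isla ∩ Elena ∩ Zheng: 11:30–12:00, 13:00–14:30, 15:00–15:30.
Hassan ∩ Isla ∩ Elena ∩ Zheng ∩ Ines: 11:30–12:00, 13:00–14:00.
Hassan ∩ Isla ∩ Elena ∩ Zheng ∩ Ines ∩ Freya: 11:30–12:00, 13:00–13:30.
Total common minutes: 30 + 30 = 60.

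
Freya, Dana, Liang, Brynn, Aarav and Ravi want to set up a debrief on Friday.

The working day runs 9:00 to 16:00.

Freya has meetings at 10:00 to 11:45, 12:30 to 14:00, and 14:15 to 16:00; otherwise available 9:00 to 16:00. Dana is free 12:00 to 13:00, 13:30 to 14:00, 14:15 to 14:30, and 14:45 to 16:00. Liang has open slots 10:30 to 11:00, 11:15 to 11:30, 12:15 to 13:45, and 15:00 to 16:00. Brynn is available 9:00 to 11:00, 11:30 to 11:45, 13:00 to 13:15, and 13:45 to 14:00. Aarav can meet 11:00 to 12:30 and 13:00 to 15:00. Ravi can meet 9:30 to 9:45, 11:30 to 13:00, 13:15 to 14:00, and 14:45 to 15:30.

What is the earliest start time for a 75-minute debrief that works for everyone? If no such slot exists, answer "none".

none

Freya free within 09:00–16:00: 09:00–10:00, 11:45–12:30, 14:00–14:15.
Freya ∩ Dana: 12:00–12:30.
Freya ∩ Dana ∩ Liang: 12:15–12:30.
Freya ∩ Dana ∩ Liang ∩ Brynn: (none).
Freya ∩ Dana ∩ Liang ∩ Brynn ∩ Aarav: (none).
Freya ∩ Dana ∩ Liang ∩ Brynn ∩ Aarav ∩ Ravi: (none).
Windows ≥ 75 min: (none).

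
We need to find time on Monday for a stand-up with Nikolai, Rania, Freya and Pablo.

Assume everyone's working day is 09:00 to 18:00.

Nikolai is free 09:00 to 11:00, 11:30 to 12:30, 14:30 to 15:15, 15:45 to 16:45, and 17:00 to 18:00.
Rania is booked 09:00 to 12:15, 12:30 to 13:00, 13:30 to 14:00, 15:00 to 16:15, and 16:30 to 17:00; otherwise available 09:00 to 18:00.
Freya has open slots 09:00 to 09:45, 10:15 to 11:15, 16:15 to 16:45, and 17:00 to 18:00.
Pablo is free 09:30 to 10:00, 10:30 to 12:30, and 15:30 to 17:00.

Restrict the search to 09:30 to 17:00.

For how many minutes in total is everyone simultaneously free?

Rania free within 09:00–18:00: 12:15–12:30, 13:00–13:30, 14:00–15:00, 16:15–16:30, 17:00–18:00.
Nikolai ∩ Rania: 12:15–12:30, 14:30–15:00, 16:15–16:30, 17:00–18:00.
Nikolai ∩ Rania ∩ Freya: 16:15–16:30, 17:00–18:00.
Nikolai ∩ Rania ∩ Freya ∩ Pablo: 16:15–16:30.
Restricted to 09:30–17:00: 16:15–16:30.
Total common minutes: 15.

15 minutes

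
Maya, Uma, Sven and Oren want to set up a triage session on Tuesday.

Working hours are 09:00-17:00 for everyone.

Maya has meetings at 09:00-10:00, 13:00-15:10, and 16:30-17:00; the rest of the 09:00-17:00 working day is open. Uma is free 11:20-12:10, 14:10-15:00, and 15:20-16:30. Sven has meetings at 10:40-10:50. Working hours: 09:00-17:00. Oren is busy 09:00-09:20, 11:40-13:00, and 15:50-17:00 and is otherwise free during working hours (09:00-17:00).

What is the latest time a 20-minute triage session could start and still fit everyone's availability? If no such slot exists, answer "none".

15:30

Maya free within 09:00–17:00: 10:00–13:00, 15:10–16:30.
Sven free within 09:00–17:00: 09:00–10:40, 10:50–17:00.
Oren free within 09:00–17:00: 09:20–11:40, 13:00–15:50.
Maya ∩ Uma: 11:20–12:10, 15:20–16:30.
Maya ∩ Uma ∩ Sven: 11:20–12:10, 15:20–16:30.
Maya ∩ Uma ∩ Sven ∩ Oren: 11:20–11:40, 15:20–15:50.
Windows ≥ 20 min: 11:20–11:40, 15:20–15:50.
Latest start in the last window 15:20–15:50 is 15:50 − 20 min = 15:30.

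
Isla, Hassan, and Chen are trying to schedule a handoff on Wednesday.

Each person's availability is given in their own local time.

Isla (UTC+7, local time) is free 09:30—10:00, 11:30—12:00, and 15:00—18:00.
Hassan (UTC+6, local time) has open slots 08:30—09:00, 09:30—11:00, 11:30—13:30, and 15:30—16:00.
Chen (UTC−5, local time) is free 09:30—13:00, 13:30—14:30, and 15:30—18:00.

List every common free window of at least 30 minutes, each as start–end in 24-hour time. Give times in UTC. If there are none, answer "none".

none

Isla → UTC: 02:30–03:00, 04:30–05:00, 08:00–11:00.
Hassan → UTC: 02:30–03:00, 03:30–05:00, 05:30–07:30, 09:30–10:00.
Chen → UTC: 14:30–18:00, 18:30–19:30, 20:30–23:00.
Isla ∩ Hassan: 02:30–03:00, 04:30–05:00, 09:30–10:00.
Isla ∩ Hassan ∩ Chen: (none).
Windows ≥ 30 min: (none).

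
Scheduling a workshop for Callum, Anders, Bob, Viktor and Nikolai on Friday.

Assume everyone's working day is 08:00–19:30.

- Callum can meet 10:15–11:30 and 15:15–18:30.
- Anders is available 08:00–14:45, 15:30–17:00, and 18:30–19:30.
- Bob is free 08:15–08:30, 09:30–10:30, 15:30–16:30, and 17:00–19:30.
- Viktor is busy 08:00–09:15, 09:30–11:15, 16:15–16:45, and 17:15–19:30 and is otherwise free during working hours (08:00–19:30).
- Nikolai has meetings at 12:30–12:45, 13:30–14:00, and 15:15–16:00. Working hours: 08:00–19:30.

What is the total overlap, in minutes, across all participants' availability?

15 minutes

Viktor free within 08:00–19:30: 09:15–09:30, 11:15–16:15, 16:45–17:15.
Nikolai free within 08:00–19:30: 08:00–12:30, 12:45–13:30, 14:00–15:15, 16:00–19:30.
Callum ∩ Anders: 10:15–11:30, 15:30–17:00.
Callum ∩ Anders ∩ Bob: 10:15–10:30, 15:30–16:30.
Callum ∩ Anders ∩ Bob ∩ Viktor: 15:30–16:15.
Callum ∩ Anders ∩ Bob ∩ Viktor ∩ Nikolai: 16:00–16:15.
Total common minutes: 15.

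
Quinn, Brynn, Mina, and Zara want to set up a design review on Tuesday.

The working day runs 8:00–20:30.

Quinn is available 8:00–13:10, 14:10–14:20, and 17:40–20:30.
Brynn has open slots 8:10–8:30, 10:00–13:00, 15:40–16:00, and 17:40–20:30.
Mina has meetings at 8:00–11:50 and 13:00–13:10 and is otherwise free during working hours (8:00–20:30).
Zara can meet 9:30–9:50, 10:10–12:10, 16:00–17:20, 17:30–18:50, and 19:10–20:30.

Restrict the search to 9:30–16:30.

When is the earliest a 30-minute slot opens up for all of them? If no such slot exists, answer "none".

none

Mina free within 08:00–20:30: 11:50–13:00, 13:10–20:30.
Quinn ∩ Brynn: 08:10–08:30, 10:00–13:00, 17:40–20:30.
Quinn ∩ Brynn ∩ Mina: 11:50–13:00, 17:40–20:30.
Quinn ∩ Brynn ∩ Mina ∩ Zara: 11:50–12:10, 17:40–18:50, 19:10–20:30.
Restricted to 09:30–16:30: 11:50–12:10.
Windows ≥ 30 min: (none).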